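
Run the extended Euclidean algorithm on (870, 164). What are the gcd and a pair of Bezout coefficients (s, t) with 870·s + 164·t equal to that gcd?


Euclidean algorithm on (870, 164) — divide until remainder is 0:
  870 = 5 · 164 + 50
  164 = 3 · 50 + 14
  50 = 3 · 14 + 8
  14 = 1 · 8 + 6
  8 = 1 · 6 + 2
  6 = 3 · 2 + 0
gcd(870, 164) = 2.
Track Bezout coefficients alongside the remainders: start with r₀ = 870 = a·1 + b·0 (s = 1, t = 0) and r₁ = 164 = a·0 + b·1 (s = 0, t = 1); each new remainder r_{k+1} = r_{k-1} − q_k·r_k inherits s_{k+1} = s_{k-1} − q_k·s_k, t_{k+1} = t_{k-1} − q_k·t_k, so r_k = a·s_k + b·t_k at every step:
  q = 5: r = 50, s = 1 − 5·0 = 1, t = 0 − 5·1 = -5  (check: 870·1 + 164·(-5) = 50)
  q = 3: r = 14, s = 0 − 3·1 = -3, t = 1 − 3·(-5) = 16  (check: 870·(-3) + 164·16 = 14)
  q = 3: r = 8, s = 1 − 3·(-3) = 10, t = -5 − 3·16 = -53  (check: 870·10 + 164·(-53) = 8)
  q = 1: r = 6, s = -3 − 1·10 = -13, t = 16 − 1·(-53) = 69  (check: 870·(-13) + 164·69 = 6)
  q = 1: r = 2, s = 10 − 1·(-13) = 23, t = -53 − 1·69 = -122  (check: 870·23 + 164·(-122) = 2)
The row with r = 2 (the gcd) gives the Bezout coefficients s = 23, t = -122.
Result: 870 · (23) + 164 · (-122) = 2.

gcd(870, 164) = 2; s = 23, t = -122 (check: 870·23 + 164·(-122) = 2).


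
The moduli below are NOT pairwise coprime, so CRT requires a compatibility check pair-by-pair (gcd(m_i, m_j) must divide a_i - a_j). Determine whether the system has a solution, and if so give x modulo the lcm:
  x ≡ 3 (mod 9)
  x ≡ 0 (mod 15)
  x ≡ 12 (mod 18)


Moduli 9, 15, 18 are not pairwise coprime, so CRT works modulo lcm(m_i) when all pairwise compatibility conditions hold.
Pairwise compatibility: gcd(m_i, m_j) must divide a_i - a_j for every pair.
Merge one congruence at a time:
  Start: x ≡ 3 (mod 9).
  Combine with x ≡ 0 (mod 15): gcd(9, 15) = 3; 0 - 3 = -3, which IS divisible by 3, so compatible.
    Write x = 3 + 9·t and substitute into x ≡ 0 (mod 15): 9·t ≡ 0 − 3 = -3 (mod 15).
    Divide the congruence (and modulus) by g = 3: 3·t ≡ -1 (mod 5).
    Reduce coefficients mod 5: 3·t ≡ 4 (mod 5).
    The inverse of 3 mod 5 is 2 (since 3·2 = 6 = 1·5 + 1), so t ≡ 2·4 = 8 ≡ 3 (mod 5).
    Then x = 3 + 9·3 = 30, valid modulo lcm(9, 15) = 45: x ≡ 30 (mod 45).
  Combine with x ≡ 12 (mod 18): gcd(45, 18) = 9; 12 - 30 = -18, which IS divisible by 9, so compatible.
    Write x = 30 + 45·t and substitute into x ≡ 12 (mod 18): 45·t ≡ 12 − 30 = -18 (mod 18).
    Divide the congruence (and modulus) by g = 9: 5·t ≡ -2 (mod 2).
    Reduce coefficients mod 2: 1·t ≡ 0 (mod 2).
    So t ≡ 0 (mod 2).
    Then x = 30 + 45·0 = 30, valid modulo lcm(45, 18) = 90: x ≡ 30 (mod 90).
Verify: 30 mod 9 = 3, 30 mod 15 = 0, 30 mod 18 = 12.

x ≡ 30 (mod 90).


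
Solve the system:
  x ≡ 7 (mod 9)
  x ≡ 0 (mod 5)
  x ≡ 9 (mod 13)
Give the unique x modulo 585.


Moduli 9, 5, 13 are pairwise coprime; by CRT there is a unique solution modulo M = 9 · 5 · 13 = 585.
Solve pairwise, accumulating the modulus:
  Start with x ≡ 7 (mod 9).
  Combine with x ≡ 0 (mod 5): since gcd(9, 5) = 1, we get a unique residue mod 45.
    Write x = 7 + 9·t and substitute into x ≡ 0 (mod 5): 9·t ≡ 0 − 7 = -7 (mod 5).
    Reduce coefficients mod 5: 4·t ≡ 3 (mod 5).
    The inverse of 4 mod 5 is 4 (since 4·4 = 16 = 3·5 + 1), so t ≡ 4·3 = 12 ≡ 2 (mod 5).
    Then x = 7 + 9·2 = 25, valid modulo lcm(9, 5) = 45: x ≡ 25 (mod 45).
  Combine with x ≡ 9 (mod 13): since gcd(45, 13) = 1, we get a unique residue mod 585.
    Write x = 25 + 45·t and substitute into x ≡ 9 (mod 13): 45·t ≡ 9 − 25 = -16 (mod 13).
    Reduce coefficients mod 13: 6·t ≡ 10 (mod 13).
    The inverse of 6 mod 13 is 11 (since 6·11 = 66 = 5·13 + 1), so t ≡ 11·10 = 110 ≡ 6 (mod 13).
    Then x = 25 + 45·6 = 295, valid modulo lcm(45, 13) = 585: x ≡ 295 (mod 585).
Verify: 295 mod 9 = 7 ✓, 295 mod 5 = 0 ✓, 295 mod 13 = 9 ✓.

x ≡ 295 (mod 585).


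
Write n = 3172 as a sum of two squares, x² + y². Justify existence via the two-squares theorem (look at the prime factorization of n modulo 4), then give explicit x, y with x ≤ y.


Step 1: Factor n = 3172 = 2^2 · 13 · 61.
Step 2: Check the mod-4 condition on each prime factor: 2 = 2 (special); 13 ≡ 1 (mod 4), exponent 1; 61 ≡ 1 (mod 4), exponent 1.
All primes ≡ 3 (mod 4) appear to even exponent (or don't appear), so by the two-squares theorem n IS expressible as a sum of two squares.
Step 3: Build a representation. Group n = k² · m with k = 2 and m = 13 · 61 = 793 (a product of primes ≡ 1 (mod 4)); a representation of m scales to one of n via (k·x)² + (k·y)² = k²(x² + y²). Each prime p ≡ 1 (mod 4) is itself a sum of two squares; find a² by testing p − a² for a perfect square:
  13: 13 − 1² = 12, 13 − 2² = 9 = 3² ⇒ 13 = 2² + 3².
  61: 61 − 1² = 60, 61 − 2² = 57, 61 − 3² = 52, 61 − 4² = 45, 61 − 5² = 36 = 6² ⇒ 61 = 5² + 6².
  Combine using the Brahmagupta–Fibonacci identity (a² + b²)(c² + d²) = (ac − bd)² + (ad + bc)² = (ac + bd)² + (ad − bc)²:
  13 · 61 = 793: from (2² + 3²)(5² + 6²), take (2·5 − 3·6, 2·6 + 3·5) = (10 − 18, 12 + 15) = (-8, 27); dropping signs (only squares matter) gives (8, 27); check 8² + 27² = 64 + 729 = 793 ✓.
  Scale by k = 2: (2·8, 2·27) = (16, 54).
Step 4: Order so x ≤ y and verify: 16² + 54² = 256 + 2916 = 3172 = n. ✓

n = 3172 = 16² + 54² (one valid representation with x ≤ y).


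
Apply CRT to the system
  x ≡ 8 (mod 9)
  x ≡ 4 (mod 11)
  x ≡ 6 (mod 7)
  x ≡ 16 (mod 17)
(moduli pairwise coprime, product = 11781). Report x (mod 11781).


Product of moduli M = 9 · 11 · 7 · 17 = 11781.
Merge one congruence at a time:
  Start: x ≡ 8 (mod 9).
  Combine with x ≡ 4 (mod 11); new modulus lcm = 99.
    Write x = 8 + 9·t and substitute into x ≡ 4 (mod 11): 9·t ≡ 4 − 8 = -4 (mod 11).
    Reduce coefficients mod 11: 9·t ≡ 7 (mod 11).
    The inverse of 9 mod 11 is 5 (since 9·5 = 45 = 4·11 + 1), so t ≡ 5·7 = 35 ≡ 2 (mod 11).
    Then x = 8 + 9·2 = 26, valid modulo lcm(9, 11) = 99: x ≡ 26 (mod 99).
  Combine with x ≡ 6 (mod 7); new modulus lcm = 693.
    Write x = 26 + 99·t and substitute into x ≡ 6 (mod 7): 99·t ≡ 6 − 26 = -20 (mod 7).
    Reduce coefficients mod 7: 1·t ≡ 1 (mod 7).
    So t ≡ 1 (mod 7).
    Then x = 26 + 99·1 = 125, valid modulo lcm(99, 7) = 693: x ≡ 125 (mod 693).
  Combine with x ≡ 16 (mod 17); new modulus lcm = 11781.
    Write x = 125 + 693·t and substitute into x ≡ 16 (mod 17): 693·t ≡ 16 − 125 = -109 (mod 17).
    Reduce coefficients mod 17: 13·t ≡ 10 (mod 17).
    The inverse of 13 mod 17 is 4 (since 13·4 = 52 = 3·17 + 1), so t ≡ 4·10 = 40 ≡ 6 (mod 17).
    Then x = 125 + 693·6 = 4283, valid modulo lcm(693, 17) = 11781: x ≡ 4283 (mod 11781).
Verify against each original: 4283 mod 9 = 8, 4283 mod 11 = 4, 4283 mod 7 = 6, 4283 mod 17 = 16.

x ≡ 4283 (mod 11781).


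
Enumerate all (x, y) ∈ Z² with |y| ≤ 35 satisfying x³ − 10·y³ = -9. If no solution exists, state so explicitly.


The equation is x³ - 10y³ = -9. For fixed y, x³ = 10·y³ − 9, so a solution requires the RHS to be a perfect cube.
Strategy: iterate y from -35 to 35, compute RHS = 10·y³ − 9, and check whether it is a (positive or negative) perfect cube.
Check small values of y:
  y = 0: RHS = -9 is not a perfect cube.
  y = 1: RHS = 1 = (1)³ ⇒ x = 1 works.
  y = -1: RHS = -19 is not a perfect cube.
  y = 2: RHS = 71 is not a perfect cube.
  y = -2: RHS = -89 is not a perfect cube.
  y = 3: RHS = 261 is not a perfect cube.
  y = -3: RHS = -279 is not a perfect cube.
Continuing the search up to |y| = 35 finds no further solutions beyond those listed.
Collected solutions: (1, 1).

Solutions (with |y| ≤ 35): (1, 1).


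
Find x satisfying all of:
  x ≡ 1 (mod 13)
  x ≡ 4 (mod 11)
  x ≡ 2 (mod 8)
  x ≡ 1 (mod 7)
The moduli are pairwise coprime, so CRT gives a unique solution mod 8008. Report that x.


Product of moduli M = 13 · 11 · 8 · 7 = 8008.
Merge one congruence at a time:
  Start: x ≡ 1 (mod 13).
  Combine with x ≡ 4 (mod 11); new modulus lcm = 143.
    Write x = 1 + 13·t and substitute into x ≡ 4 (mod 11): 13·t ≡ 4 − 1 = 3 (mod 11).
    Reduce coefficients mod 11: 2·t ≡ 3 (mod 11).
    The inverse of 2 mod 11 is 6 (since 2·6 = 12 = 1·11 + 1), so t ≡ 6·3 = 18 ≡ 7 (mod 11).
    Then x = 1 + 13·7 = 92, valid modulo lcm(13, 11) = 143: x ≡ 92 (mod 143).
  Combine with x ≡ 2 (mod 8); new modulus lcm = 1144.
    Write x = 92 + 143·t and substitute into x ≡ 2 (mod 8): 143·t ≡ 2 − 92 = -90 (mod 8).
    Reduce coefficients mod 8: 7·t ≡ 6 (mod 8).
    The inverse of 7 mod 8 is 7 (since 7·7 = 49 = 6·8 + 1), so t ≡ 7·6 = 42 ≡ 2 (mod 8).
    Then x = 92 + 143·2 = 378, valid modulo lcm(143, 8) = 1144: x ≡ 378 (mod 1144).
  Combine with x ≡ 1 (mod 7); new modulus lcm = 8008.
    Write x = 378 + 1144·t and substitute into x ≡ 1 (mod 7): 1144·t ≡ 1 − 378 = -377 (mod 7).
    Reduce coefficients mod 7: 3·t ≡ 1 (mod 7).
    The inverse of 3 mod 7 is 5 (since 3·5 = 15 = 2·7 + 1), so t ≡ 5·1 = 5 ≡ 5 (mod 7).
    Then x = 378 + 1144·5 = 6098, valid modulo lcm(1144, 7) = 8008: x ≡ 6098 (mod 8008).
Verify against each original: 6098 mod 13 = 1, 6098 mod 11 = 4, 6098 mod 8 = 2, 6098 mod 7 = 1.

x ≡ 6098 (mod 8008).


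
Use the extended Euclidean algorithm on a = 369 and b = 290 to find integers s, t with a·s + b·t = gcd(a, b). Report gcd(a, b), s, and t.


Euclidean algorithm on (369, 290) — divide until remainder is 0:
  369 = 1 · 290 + 79
  290 = 3 · 79 + 53
  79 = 1 · 53 + 26
  53 = 2 · 26 + 1
  26 = 26 · 1 + 0
gcd(369, 290) = 1.
Track Bezout coefficients alongside the remainders: start with r₀ = 369 = a·1 + b·0 (s = 1, t = 0) and r₁ = 290 = a·0 + b·1 (s = 0, t = 1); each new remainder r_{k+1} = r_{k-1} − q_k·r_k inherits s_{k+1} = s_{k-1} − q_k·s_k, t_{k+1} = t_{k-1} − q_k·t_k, so r_k = a·s_k + b·t_k at every step:
  q = 1: r = 79, s = 1 − 1·0 = 1, t = 0 − 1·1 = -1  (check: 369·1 + 290·(-1) = 79)
  q = 3: r = 53, s = 0 − 3·1 = -3, t = 1 − 3·(-1) = 4  (check: 369·(-3) + 290·4 = 53)
  q = 1: r = 26, s = 1 − 1·(-3) = 4, t = -1 − 1·4 = -5  (check: 369·4 + 290·(-5) = 26)
  q = 2: r = 1, s = -3 − 2·4 = -11, t = 4 − 2·(-5) = 14  (check: 369·(-11) + 290·14 = 1)
The row with r = 1 (the gcd) gives the Bezout coefficients s = -11, t = 14.
Result: 369 · (-11) + 290 · (14) = 1.

gcd(369, 290) = 1; s = -11, t = 14 (check: 369·(-11) + 290·14 = 1).


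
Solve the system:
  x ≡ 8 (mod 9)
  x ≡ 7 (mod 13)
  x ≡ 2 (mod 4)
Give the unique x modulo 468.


Moduli 9, 13, 4 are pairwise coprime; by CRT there is a unique solution modulo M = 9 · 13 · 4 = 468.
Solve pairwise, accumulating the modulus:
  Start with x ≡ 8 (mod 9).
  Combine with x ≡ 7 (mod 13): since gcd(9, 13) = 1, we get a unique residue mod 117.
    Write x = 8 + 9·t and substitute into x ≡ 7 (mod 13): 9·t ≡ 7 − 8 = -1 (mod 13).
    Reduce coefficients mod 13: 9·t ≡ 12 (mod 13).
    The inverse of 9 mod 13 is 3 (since 9·3 = 27 = 2·13 + 1), so t ≡ 3·12 = 36 ≡ 10 (mod 13).
    Then x = 8 + 9·10 = 98, valid modulo lcm(9, 13) = 117: x ≡ 98 (mod 117).
  Combine with x ≡ 2 (mod 4): since gcd(117, 4) = 1, we get a unique residue mod 468.
    Write x = 98 + 117·t and substitute into x ≡ 2 (mod 4): 117·t ≡ 2 − 98 = -96 (mod 4).
    Reduce coefficients mod 4: 1·t ≡ 0 (mod 4).
    So t ≡ 0 (mod 4).
    Then x = 98 + 117·0 = 98, valid modulo lcm(117, 4) = 468: x ≡ 98 (mod 468).
Verify: 98 mod 9 = 8 ✓, 98 mod 13 = 7 ✓, 98 mod 4 = 2 ✓.

x ≡ 98 (mod 468).


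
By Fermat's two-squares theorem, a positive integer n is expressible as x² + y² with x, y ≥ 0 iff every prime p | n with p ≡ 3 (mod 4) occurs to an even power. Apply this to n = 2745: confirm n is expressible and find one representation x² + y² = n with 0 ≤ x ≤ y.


Step 1: Factor n = 2745 = 3^2 · 5 · 61.
Step 2: Check the mod-4 condition on each prime factor: 3 ≡ 3 (mod 4), exponent 2 (must be even); 5 ≡ 1 (mod 4), exponent 1; 61 ≡ 1 (mod 4), exponent 1.
All primes ≡ 3 (mod 4) appear to even exponent (or don't appear), so by the two-squares theorem n IS expressible as a sum of two squares.
Step 3: Build a representation. Group n = k² · m with k = 3 and m = 5 · 61 = 305 (a product of primes ≡ 1 (mod 4)); a representation of m scales to one of n via (k·x)² + (k·y)² = k²(x² + y²). Each prime p ≡ 1 (mod 4) is itself a sum of two squares; find a² by testing p − a² for a perfect square:
  5: 5 − 1² = 4 = 2² ⇒ 5 = 1² + 2².
  61: 61 − 1² = 60, 61 − 2² = 57, 61 − 3² = 52, 61 − 4² = 45, 61 − 5² = 36 = 6² ⇒ 61 = 5² + 6².
  Combine using the Brahmagupta–Fibonacci identity (a² + b²)(c² + d²) = (ac − bd)² + (ad + bc)² = (ac + bd)² + (ad − bc)²:
  5 · 61 = 305: from (1² + 2²)(5² + 6²), take (1·5 − 2·6, 1·6 + 2·5) = (5 − 12, 6 + 10) = (-7, 16); dropping signs (only squares matter) gives (7, 16); check 7² + 16² = 49 + 256 = 305 ✓.
  Scale by k = 3: (3·7, 3·16) = (21, 48).
Step 4: Order so x ≤ y and verify: 21² + 48² = 441 + 2304 = 2745 = n. ✓

n = 2745 = 21² + 48² (one valid representation with x ≤ y).


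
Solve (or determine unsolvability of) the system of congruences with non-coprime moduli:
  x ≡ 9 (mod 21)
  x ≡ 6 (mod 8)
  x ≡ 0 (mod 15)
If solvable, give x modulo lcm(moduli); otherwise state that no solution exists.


Moduli 21, 8, 15 are not pairwise coprime, so CRT works modulo lcm(m_i) when all pairwise compatibility conditions hold.
Pairwise compatibility: gcd(m_i, m_j) must divide a_i - a_j for every pair.
Merge one congruence at a time:
  Start: x ≡ 9 (mod 21).
  Combine with x ≡ 6 (mod 8): gcd(21, 8) = 1; 6 - 9 = -3, which IS divisible by 1, so compatible.
    Write x = 9 + 21·t and substitute into x ≡ 6 (mod 8): 21·t ≡ 6 − 9 = -3 (mod 8).
    Reduce coefficients mod 8: 5·t ≡ 5 (mod 8).
    The inverse of 5 mod 8 is 5 (since 5·5 = 25 = 3·8 + 1), so t ≡ 5·5 = 25 ≡ 1 (mod 8).
    Then x = 9 + 21·1 = 30, valid modulo lcm(21, 8) = 168: x ≡ 30 (mod 168).
  Combine with x ≡ 0 (mod 15): gcd(168, 15) = 3; 0 - 30 = -30, which IS divisible by 3, so compatible.
    Write x = 30 + 168·t and substitute into x ≡ 0 (mod 15): 168·t ≡ 0 − 30 = -30 (mod 15).
    Divide the congruence (and modulus) by g = 3: 56·t ≡ -10 (mod 5).
    Reduce coefficients mod 5: 1·t ≡ 0 (mod 5).
    So t ≡ 0 (mod 5).
    Then x = 30 + 168·0 = 30, valid modulo lcm(168, 15) = 840: x ≡ 30 (mod 840).
Verify: 30 mod 21 = 9, 30 mod 8 = 6, 30 mod 15 = 0.

x ≡ 30 (mod 840).


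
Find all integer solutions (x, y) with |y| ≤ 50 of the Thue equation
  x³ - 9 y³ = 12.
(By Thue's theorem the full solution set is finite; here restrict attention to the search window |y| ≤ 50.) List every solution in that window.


The equation is x³ - 9y³ = 12. For fixed y, x³ = 9·y³ + 12, so a solution requires the RHS to be a perfect cube.
Strategy: iterate y from -50 to 50, compute RHS = 9·y³ + 12, and check whether it is a (positive or negative) perfect cube.
Check small values of y:
  y = 0: RHS = 12 is not a perfect cube.
  y = 1: RHS = 21 is not a perfect cube.
  y = -1: RHS = 3 is not a perfect cube.
  y = 2: RHS = 84 is not a perfect cube.
  y = -2: RHS = -60 is not a perfect cube.
  y = 3: RHS = 255 is not a perfect cube.
  y = -3: RHS = -231 is not a perfect cube.
Continuing the search up to |y| = 50 finds no solutions either.
No (x, y) in the scanned range satisfies the equation.

No integer solutions with |y| ≤ 50.


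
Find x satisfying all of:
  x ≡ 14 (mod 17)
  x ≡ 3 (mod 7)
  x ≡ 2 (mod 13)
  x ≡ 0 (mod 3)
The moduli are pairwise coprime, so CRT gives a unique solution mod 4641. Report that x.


Product of moduli M = 17 · 7 · 13 · 3 = 4641.
Merge one congruence at a time:
  Start: x ≡ 14 (mod 17).
  Combine with x ≡ 3 (mod 7); new modulus lcm = 119.
    Write x = 14 + 17·t and substitute into x ≡ 3 (mod 7): 17·t ≡ 3 − 14 = -11 (mod 7).
    Reduce coefficients mod 7: 3·t ≡ 3 (mod 7).
    The inverse of 3 mod 7 is 5 (since 3·5 = 15 = 2·7 + 1), so t ≡ 5·3 = 15 ≡ 1 (mod 7).
    Then x = 14 + 17·1 = 31, valid modulo lcm(17, 7) = 119: x ≡ 31 (mod 119).
  Combine with x ≡ 2 (mod 13); new modulus lcm = 1547.
    Write x = 31 + 119·t and substitute into x ≡ 2 (mod 13): 119·t ≡ 2 − 31 = -29 (mod 13).
    Reduce coefficients mod 13: 2·t ≡ 10 (mod 13).
    The inverse of 2 mod 13 is 7 (since 2·7 = 14 = 1·13 + 1), so t ≡ 7·10 = 70 ≡ 5 (mod 13).
    Then x = 31 + 119·5 = 626, valid modulo lcm(119, 13) = 1547: x ≡ 626 (mod 1547).
  Combine with x ≡ 0 (mod 3); new modulus lcm = 4641.
    Write x = 626 + 1547·t and substitute into x ≡ 0 (mod 3): 1547·t ≡ 0 − 626 = -626 (mod 3).
    Reduce coefficients mod 3: 2·t ≡ 1 (mod 3).
    The inverse of 2 mod 3 is 2 (since 2·2 = 4 = 1·3 + 1), so t ≡ 2·1 = 2 ≡ 2 (mod 3).
    Then x = 626 + 1547·2 = 3720, valid modulo lcm(1547, 3) = 4641: x ≡ 3720 (mod 4641).
Verify against each original: 3720 mod 17 = 14, 3720 mod 7 = 3, 3720 mod 13 = 2, 3720 mod 3 = 0.

x ≡ 3720 (mod 4641).


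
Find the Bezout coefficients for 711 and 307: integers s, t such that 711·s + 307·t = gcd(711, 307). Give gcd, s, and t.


Euclidean algorithm on (711, 307) — divide until remainder is 0:
  711 = 2 · 307 + 97
  307 = 3 · 97 + 16
  97 = 6 · 16 + 1
  16 = 16 · 1 + 0
gcd(711, 307) = 1.
Track Bezout coefficients alongside the remainders: start with r₀ = 711 = a·1 + b·0 (s = 1, t = 0) and r₁ = 307 = a·0 + b·1 (s = 0, t = 1); each new remainder r_{k+1} = r_{k-1} − q_k·r_k inherits s_{k+1} = s_{k-1} − q_k·s_k, t_{k+1} = t_{k-1} − q_k·t_k, so r_k = a·s_k + b·t_k at every step:
  q = 2: r = 97, s = 1 − 2·0 = 1, t = 0 − 2·1 = -2  (check: 711·1 + 307·(-2) = 97)
  q = 3: r = 16, s = 0 − 3·1 = -3, t = 1 − 3·(-2) = 7  (check: 711·(-3) + 307·7 = 16)
  q = 6: r = 1, s = 1 − 6·(-3) = 19, t = -2 − 6·7 = -44  (check: 711·19 + 307·(-44) = 1)
The row with r = 1 (the gcd) gives the Bezout coefficients s = 19, t = -44.
Result: 711 · (19) + 307 · (-44) = 1.

gcd(711, 307) = 1; s = 19, t = -44 (check: 711·19 + 307·(-44) = 1).


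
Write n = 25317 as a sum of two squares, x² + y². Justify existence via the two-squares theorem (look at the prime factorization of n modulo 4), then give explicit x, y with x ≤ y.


Step 1: Factor n = 25317 = 3^2 · 29 · 97.
Step 2: Check the mod-4 condition on each prime factor: 3 ≡ 3 (mod 4), exponent 2 (must be even); 29 ≡ 1 (mod 4), exponent 1; 97 ≡ 1 (mod 4), exponent 1.
All primes ≡ 3 (mod 4) appear to even exponent (or don't appear), so by the two-squares theorem n IS expressible as a sum of two squares.
Step 3: Build a representation. Group n = k² · m with k = 3 and m = 29 · 97 = 2813 (a product of primes ≡ 1 (mod 4)); a representation of m scales to one of n via (k·x)² + (k·y)² = k²(x² + y²). Each prime p ≡ 1 (mod 4) is itself a sum of two squares; find a² by testing p − a² for a perfect square:
  29: 29 − 1² = 28, 29 − 2² = 25 = 5² ⇒ 29 = 2² + 5².
  97: 97 − 1² = 96, 97 − 2² = 93, 97 − 3² = 88, 97 − 4² = 81 = 9² ⇒ 97 = 4² + 9².
  Combine using the Brahmagupta–Fibonacci identity (a² + b²)(c² + d²) = (ac − bd)² + (ad + bc)² = (ac + bd)² + (ad − bc)²:
  29 · 97 = 2813: from (2² + 5²)(4² + 9²), take (2·4 − 5·9, 2·9 + 5·4) = (8 − 45, 18 + 20) = (-37, 38); dropping signs (only squares matter) gives (37, 38); check 37² + 38² = 1369 + 1444 = 2813 ✓.
  Scale by k = 3: (3·37, 3·38) = (111, 114).
Step 4: Order so x ≤ y and verify: 111² + 114² = 12321 + 12996 = 25317 = n. ✓

n = 25317 = 111² + 114² (one valid representation with x ≤ y).


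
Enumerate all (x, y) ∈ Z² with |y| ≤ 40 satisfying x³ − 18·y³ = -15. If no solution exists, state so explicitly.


The equation is x³ - 18y³ = -15. For fixed y, x³ = 18·y³ − 15, so a solution requires the RHS to be a perfect cube.
Strategy: iterate y from -40 to 40, compute RHS = 18·y³ − 15, and check whether it is a (positive or negative) perfect cube.
Check small values of y:
  y = 0: RHS = -15 is not a perfect cube.
  y = 1: RHS = 3 is not a perfect cube.
  y = -1: RHS = -33 is not a perfect cube.
  y = 2: RHS = 129 is not a perfect cube.
  y = -2: RHS = -159 is not a perfect cube.
  y = 3: RHS = 471 is not a perfect cube.
  y = -3: RHS = -501 is not a perfect cube.
Continuing the search up to |y| = 40 finds no solutions either.
No (x, y) in the scanned range satisfies the equation.

No integer solutions with |y| ≤ 40.


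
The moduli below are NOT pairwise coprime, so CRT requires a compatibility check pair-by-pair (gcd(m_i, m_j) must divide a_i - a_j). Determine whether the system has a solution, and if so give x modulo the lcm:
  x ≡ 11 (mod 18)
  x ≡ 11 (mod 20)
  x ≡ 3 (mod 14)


Moduli 18, 20, 14 are not pairwise coprime, so CRT works modulo lcm(m_i) when all pairwise compatibility conditions hold.
Pairwise compatibility: gcd(m_i, m_j) must divide a_i - a_j for every pair.
Merge one congruence at a time:
  Start: x ≡ 11 (mod 18).
  Combine with x ≡ 11 (mod 20): gcd(18, 20) = 2; 11 - 11 = 0, which IS divisible by 2, so compatible.
    Write x = 11 + 18·t and substitute into x ≡ 11 (mod 20): 18·t ≡ 11 − 11 = 0 (mod 20).
    Divide the congruence (and modulus) by g = 2: 9·t ≡ 0 (mod 10).
    The inverse of 9 mod 10 is 9 (since 9·9 = 81 = 8·10 + 1), so t ≡ 9·0 = 0 ≡ 0 (mod 10).
    Then x = 11 + 18·0 = 11, valid modulo lcm(18, 20) = 180: x ≡ 11 (mod 180).
  Combine with x ≡ 3 (mod 14): gcd(180, 14) = 2; 3 - 11 = -8, which IS divisible by 2, so compatible.
    Write x = 11 + 180·t and substitute into x ≡ 3 (mod 14): 180·t ≡ 3 − 11 = -8 (mod 14).
    Divide the congruence (and modulus) by g = 2: 90·t ≡ -4 (mod 7).
    Reduce coefficients mod 7: 6·t ≡ 3 (mod 7).
    The inverse of 6 mod 7 is 6 (since 6·6 = 36 = 5·7 + 1), so t ≡ 6·3 = 18 ≡ 4 (mod 7).
    Then x = 11 + 180·4 = 731, valid modulo lcm(180, 14) = 1260: x ≡ 731 (mod 1260).
Verify: 731 mod 18 = 11, 731 mod 20 = 11, 731 mod 14 = 3.

x ≡ 731 (mod 1260).


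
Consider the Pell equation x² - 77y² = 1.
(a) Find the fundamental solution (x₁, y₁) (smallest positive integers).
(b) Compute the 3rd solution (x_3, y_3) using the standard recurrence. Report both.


Step 1: Find the fundamental solution (x₁, y₁) of x² - 77y² = 1.
  Expand √77 as a continued fraction. a₀ = ⌊√77⌋ = 8; iterate m_{k+1} = d_k·a_k − m_k, d_{k+1} = (77 − m_{k+1}²)/d_k, a_{k+1} = ⌊(a₀ + m_{k+1})/d_{k+1}⌋ (starting m₀ = 0, d₀ = 1), with convergents p_k = a_k·p_{k-1} + p_{k-2}, q_k = a_k·q_{k-1} + q_{k-2} (p₋₁ = 1, q₋₁ = 0):
  k = 0: a₀ = 8; p₀/q₀ = 8/1; p₀² − 77·q₀² = 64 − 77 = -13.
  k = 1: m = 8, d = 13, a = ⌊(8 + 8)/13⌋ = 1; p/q = (1·8 + 1)/(1·1 + 0) = 9/1; p² − 77·q² = 81 − 77 = 4.
  k = 2: m = 5, d = 4, a = ⌊(8 + 5)/4⌋ = 3; p/q = (3·9 + 8)/(3·1 + 1) = 35/4; p² − 77·q² = 1225 − 1232 = -7.
  k = 3: m = 7, d = 7, a = ⌊(8 + 7)/7⌋ = 2; p/q = (2·35 + 9)/(2·4 + 1) = 79/9; p² − 77·q² = 6241 − 6237 = 4.
  k = 4: m = 7, d = 4, a = ⌊(8 + 7)/4⌋ = 3; p/q = (3·79 + 35)/(3·9 + 4) = 272/31; p² − 77·q² = 73984 − 73997 = -13.
  k = 5: m = 5, d = 13, a = ⌊(8 + 5)/13⌋ = 1; p/q = (1·272 + 79)/(1·31 + 9) = 351/40; p² − 77·q² = 123201 − 123200 = 1.
  The first convergent with p² − 77·q² = 1 gives the fundamental solution (x₁, y₁) = (351, 40).
Step 2: Apply the recurrence (x_{n+1}, y_{n+1}) = (x₁x_n + 77y₁y_n, x₁y_n + y₁x_n) repeatedly.
  From (x_1, y_1) = (351, 40): x_2 = 351·351 + 77·40·40 = 246401; y_2 = 351·40 + 40·351 = 28080.
  From (x_2, y_2) = (246401, 28080): x_3 = 351·246401 + 77·40·28080 = 172973151; y_3 = 351·28080 + 40·246401 = 19712120.
Step 3: Verify x_3² - 77·y_3² = 29919710966868801 - 29919710966868800 = 1 (should be 1). ✓

(x_1, y_1) = (351, 40); (x_3, y_3) = (172973151, 19712120).


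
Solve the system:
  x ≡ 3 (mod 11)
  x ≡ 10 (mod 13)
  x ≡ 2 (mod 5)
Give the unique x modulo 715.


Moduli 11, 13, 5 are pairwise coprime; by CRT there is a unique solution modulo M = 11 · 13 · 5 = 715.
Solve pairwise, accumulating the modulus:
  Start with x ≡ 3 (mod 11).
  Combine with x ≡ 10 (mod 13): since gcd(11, 13) = 1, we get a unique residue mod 143.
    Write x = 3 + 11·t and substitute into x ≡ 10 (mod 13): 11·t ≡ 10 − 3 = 7 (mod 13).
    The inverse of 11 mod 13 is 6 (since 11·6 = 66 = 5·13 + 1), so t ≡ 6·7 = 42 ≡ 3 (mod 13).
    Then x = 3 + 11·3 = 36, valid modulo lcm(11, 13) = 143: x ≡ 36 (mod 143).
  Combine with x ≡ 2 (mod 5): since gcd(143, 5) = 1, we get a unique residue mod 715.
    Write x = 36 + 143·t and substitute into x ≡ 2 (mod 5): 143·t ≡ 2 − 36 = -34 (mod 5).
    Reduce coefficients mod 5: 3·t ≡ 1 (mod 5).
    The inverse of 3 mod 5 is 2 (since 3·2 = 6 = 1·5 + 1), so t ≡ 2·1 = 2 ≡ 2 (mod 5).
    Then x = 36 + 143·2 = 322, valid modulo lcm(143, 5) = 715: x ≡ 322 (mod 715).
Verify: 322 mod 11 = 3 ✓, 322 mod 13 = 10 ✓, 322 mod 5 = 2 ✓.

x ≡ 322 (mod 715).


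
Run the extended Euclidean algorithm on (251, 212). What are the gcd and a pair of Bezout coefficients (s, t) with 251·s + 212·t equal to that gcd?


Euclidean algorithm on (251, 212) — divide until remainder is 0:
  251 = 1 · 212 + 39
  212 = 5 · 39 + 17
  39 = 2 · 17 + 5
  17 = 3 · 5 + 2
  5 = 2 · 2 + 1
  2 = 2 · 1 + 0
gcd(251, 212) = 1.
Track Bezout coefficients alongside the remainders: start with r₀ = 251 = a·1 + b·0 (s = 1, t = 0) and r₁ = 212 = a·0 + b·1 (s = 0, t = 1); each new remainder r_{k+1} = r_{k-1} − q_k·r_k inherits s_{k+1} = s_{k-1} − q_k·s_k, t_{k+1} = t_{k-1} − q_k·t_k, so r_k = a·s_k + b·t_k at every step:
  q = 1: r = 39, s = 1 − 1·0 = 1, t = 0 − 1·1 = -1  (check: 251·1 + 212·(-1) = 39)
  q = 5: r = 17, s = 0 − 5·1 = -5, t = 1 − 5·(-1) = 6  (check: 251·(-5) + 212·6 = 17)
  q = 2: r = 5, s = 1 − 2·(-5) = 11, t = -1 − 2·6 = -13  (check: 251·11 + 212·(-13) = 5)
  q = 3: r = 2, s = -5 − 3·11 = -38, t = 6 − 3·(-13) = 45  (check: 251·(-38) + 212·45 = 2)
  q = 2: r = 1, s = 11 − 2·(-38) = 87, t = -13 − 2·45 = -103  (check: 251·87 + 212·(-103) = 1)
The row with r = 1 (the gcd) gives the Bezout coefficients s = 87, t = -103.
Result: 251 · (87) + 212 · (-103) = 1.

gcd(251, 212) = 1; s = 87, t = -103 (check: 251·87 + 212·(-103) = 1).


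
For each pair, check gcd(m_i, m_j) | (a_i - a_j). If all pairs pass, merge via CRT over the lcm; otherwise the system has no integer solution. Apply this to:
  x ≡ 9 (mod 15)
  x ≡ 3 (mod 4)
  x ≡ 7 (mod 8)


Moduli 15, 4, 8 are not pairwise coprime, so CRT works modulo lcm(m_i) when all pairwise compatibility conditions hold.
Pairwise compatibility: gcd(m_i, m_j) must divide a_i - a_j for every pair.
Merge one congruence at a time:
  Start: x ≡ 9 (mod 15).
  Combine with x ≡ 3 (mod 4): gcd(15, 4) = 1; 3 - 9 = -6, which IS divisible by 1, so compatible.
    Write x = 9 + 15·t and substitute into x ≡ 3 (mod 4): 15·t ≡ 3 − 9 = -6 (mod 4).
    Reduce coefficients mod 4: 3·t ≡ 2 (mod 4).
    The inverse of 3 mod 4 is 3 (since 3·3 = 9 = 2·4 + 1), so t ≡ 3·2 = 6 ≡ 2 (mod 4).
    Then x = 9 + 15·2 = 39, valid modulo lcm(15, 4) = 60: x ≡ 39 (mod 60).
  Combine with x ≡ 7 (mod 8): gcd(60, 8) = 4; 7 - 39 = -32, which IS divisible by 4, so compatible.
    Write x = 39 + 60·t and substitute into x ≡ 7 (mod 8): 60·t ≡ 7 − 39 = -32 (mod 8).
    Divide the congruence (and modulus) by g = 4: 15·t ≡ -8 (mod 2).
    Reduce coefficients mod 2: 1·t ≡ 0 (mod 2).
    So t ≡ 0 (mod 2).
    Then x = 39 + 60·0 = 39, valid modulo lcm(60, 8) = 120: x ≡ 39 (mod 120).
Verify: 39 mod 15 = 9, 39 mod 4 = 3, 39 mod 8 = 7.

x ≡ 39 (mod 120).


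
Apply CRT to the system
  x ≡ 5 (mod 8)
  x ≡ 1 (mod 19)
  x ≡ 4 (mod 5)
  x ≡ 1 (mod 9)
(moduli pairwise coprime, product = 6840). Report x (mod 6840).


Product of moduli M = 8 · 19 · 5 · 9 = 6840.
Merge one congruence at a time:
  Start: x ≡ 5 (mod 8).
  Combine with x ≡ 1 (mod 19); new modulus lcm = 152.
    Write x = 5 + 8·t and substitute into x ≡ 1 (mod 19): 8·t ≡ 1 − 5 = -4 (mod 19).
    Reduce coefficients mod 19: 8·t ≡ 15 (mod 19).
    The inverse of 8 mod 19 is 12 (since 8·12 = 96 = 5·19 + 1), so t ≡ 12·15 = 180 ≡ 9 (mod 19).
    Then x = 5 + 8·9 = 77, valid modulo lcm(8, 19) = 152: x ≡ 77 (mod 152).
  Combine with x ≡ 4 (mod 5); new modulus lcm = 760.
    Write x = 77 + 152·t and substitute into x ≡ 4 (mod 5): 152·t ≡ 4 − 77 = -73 (mod 5).
    Reduce coefficients mod 5: 2·t ≡ 2 (mod 5).
    The inverse of 2 mod 5 is 3 (since 2·3 = 6 = 1·5 + 1), so t ≡ 3·2 = 6 ≡ 1 (mod 5).
    Then x = 77 + 152·1 = 229, valid modulo lcm(152, 5) = 760: x ≡ 229 (mod 760).
  Combine with x ≡ 1 (mod 9); new modulus lcm = 6840.
    Write x = 229 + 760·t and substitute into x ≡ 1 (mod 9): 760·t ≡ 1 − 229 = -228 (mod 9).
    Reduce coefficients mod 9: 4·t ≡ 6 (mod 9).
    The inverse of 4 mod 9 is 7 (since 4·7 = 28 = 3·9 + 1), so t ≡ 7·6 = 42 ≡ 6 (mod 9).
    Then x = 229 + 760·6 = 4789, valid modulo lcm(760, 9) = 6840: x ≡ 4789 (mod 6840).
Verify against each original: 4789 mod 8 = 5, 4789 mod 19 = 1, 4789 mod 5 = 4, 4789 mod 9 = 1.

x ≡ 4789 (mod 6840).


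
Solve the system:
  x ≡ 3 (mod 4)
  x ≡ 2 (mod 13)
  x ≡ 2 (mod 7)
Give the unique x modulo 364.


Moduli 4, 13, 7 are pairwise coprime; by CRT there is a unique solution modulo M = 4 · 13 · 7 = 364.
Solve pairwise, accumulating the modulus:
  Start with x ≡ 3 (mod 4).
  Combine with x ≡ 2 (mod 13): since gcd(4, 13) = 1, we get a unique residue mod 52.
    Write x = 3 + 4·t and substitute into x ≡ 2 (mod 13): 4·t ≡ 2 − 3 = -1 (mod 13).
    Reduce coefficients mod 13: 4·t ≡ 12 (mod 13).
    The inverse of 4 mod 13 is 10 (since 4·10 = 40 = 3·13 + 1), so t ≡ 10·12 = 120 ≡ 3 (mod 13).
    Then x = 3 + 4·3 = 15, valid modulo lcm(4, 13) = 52: x ≡ 15 (mod 52).
  Combine with x ≡ 2 (mod 7): since gcd(52, 7) = 1, we get a unique residue mod 364.
    Write x = 15 + 52·t and substitute into x ≡ 2 (mod 7): 52·t ≡ 2 − 15 = -13 (mod 7).
    Reduce coefficients mod 7: 3·t ≡ 1 (mod 7).
    The inverse of 3 mod 7 is 5 (since 3·5 = 15 = 2·7 + 1), so t ≡ 5·1 = 5 ≡ 5 (mod 7).
    Then x = 15 + 52·5 = 275, valid modulo lcm(52, 7) = 364: x ≡ 275 (mod 364).
Verify: 275 mod 4 = 3 ✓, 275 mod 13 = 2 ✓, 275 mod 7 = 2 ✓.

x ≡ 275 (mod 364).


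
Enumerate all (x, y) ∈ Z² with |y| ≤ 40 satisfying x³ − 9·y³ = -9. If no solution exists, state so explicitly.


The equation is x³ - 9y³ = -9. For fixed y, x³ = 9·y³ − 9, so a solution requires the RHS to be a perfect cube.
Strategy: iterate y from -40 to 40, compute RHS = 9·y³ − 9, and check whether it is a (positive or negative) perfect cube.
Check small values of y:
  y = 0: RHS = -9 is not a perfect cube.
  y = 1: RHS = 0 = (0)³ ⇒ x = 0 works.
  y = -1: RHS = -18 is not a perfect cube.
  y = 2: RHS = 63 is not a perfect cube.
  y = -2: RHS = -81 is not a perfect cube.
  y = 3: RHS = 234 is not a perfect cube.
  y = -3: RHS = -252 is not a perfect cube.
Continuing the search up to |y| = 40 finds no further solutions beyond those listed.
Collected solutions: (0, 1).

Solutions (with |y| ≤ 40): (0, 1).


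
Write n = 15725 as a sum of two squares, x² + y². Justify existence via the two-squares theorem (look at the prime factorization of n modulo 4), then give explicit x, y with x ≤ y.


Step 1: Factor n = 15725 = 5^2 · 17 · 37.
Step 2: Check the mod-4 condition on each prime factor: 5 ≡ 1 (mod 4), exponent 2; 17 ≡ 1 (mod 4), exponent 1; 37 ≡ 1 (mod 4), exponent 1.
All primes ≡ 3 (mod 4) appear to even exponent (or don't appear), so by the two-squares theorem n IS expressible as a sum of two squares.
Step 3: Build a representation. Group n = k² · m with k = 5 and m = 17 · 37 = 629 (a product of primes ≡ 1 (mod 4)); a representation of m scales to one of n via (k·x)² + (k·y)² = k²(x² + y²). Each prime p ≡ 1 (mod 4) is itself a sum of two squares; find a² by testing p − a² for a perfect square:
  17: 17 − 1² = 16 = 4² ⇒ 17 = 1² + 4².
  37: 37 − 1² = 36 = 6² ⇒ 37 = 1² + 6².
  Combine using the Brahmagupta–Fibonacci identity (a² + b²)(c² + d²) = (ac − bd)² + (ad + bc)² = (ac + bd)² + (ad − bc)²:
  17 · 37 = 629: from (1² + 4²)(1² + 6²), take (1·1 − 4·6, 1·6 + 4·1) = (1 − 24, 6 + 4) = (-23, 10); dropping signs (only squares matter) gives (23, 10); check 23² + 10² = 529 + 100 = 629 ✓.
  Scale by k = 5: (5·23, 5·10) = (115, 50).
Step 4: Order so x ≤ y and verify: 50² + 115² = 2500 + 13225 = 15725 = n. ✓

n = 15725 = 50² + 115² (one valid representation with x ≤ y).


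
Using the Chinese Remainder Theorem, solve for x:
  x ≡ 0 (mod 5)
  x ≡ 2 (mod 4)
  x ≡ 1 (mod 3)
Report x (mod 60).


Moduli 5, 4, 3 are pairwise coprime; by CRT there is a unique solution modulo M = 5 · 4 · 3 = 60.
Solve pairwise, accumulating the modulus:
  Start with x ≡ 0 (mod 5).
  Combine with x ≡ 2 (mod 4): since gcd(5, 4) = 1, we get a unique residue mod 20.
    Write x = 0 + 5·t and substitute into x ≡ 2 (mod 4): 5·t ≡ 2 − 0 = 2 (mod 4).
    Reduce coefficients mod 4: 1·t ≡ 2 (mod 4).
    So t ≡ 2 (mod 4).
    Then x = 0 + 5·2 = 10, valid modulo lcm(5, 4) = 20: x ≡ 10 (mod 20).
  Combine with x ≡ 1 (mod 3): since gcd(20, 3) = 1, we get a unique residue mod 60.
    Write x = 10 + 20·t and substitute into x ≡ 1 (mod 3): 20·t ≡ 1 − 10 = -9 (mod 3).
    Reduce coefficients mod 3: 2·t ≡ 0 (mod 3).
    The inverse of 2 mod 3 is 2 (since 2·2 = 4 = 1·3 + 1), so t ≡ 2·0 = 0 ≡ 0 (mod 3).
    Then x = 10 + 20·0 = 10, valid modulo lcm(20, 3) = 60: x ≡ 10 (mod 60).
Verify: 10 mod 5 = 0 ✓, 10 mod 4 = 2 ✓, 10 mod 3 = 1 ✓.

x ≡ 10 (mod 60).


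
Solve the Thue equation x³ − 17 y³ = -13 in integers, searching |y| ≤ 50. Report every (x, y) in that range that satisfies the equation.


The equation is x³ - 17y³ = -13. For fixed y, x³ = 17·y³ − 13, so a solution requires the RHS to be a perfect cube.
Strategy: iterate y from -50 to 50, compute RHS = 17·y³ − 13, and check whether it is a (positive or negative) perfect cube.
Check small values of y:
  y = 0: RHS = -13 is not a perfect cube.
  y = 1: RHS = 4 is not a perfect cube.
  y = -1: RHS = -30 is not a perfect cube.
  y = 2: RHS = 123 is not a perfect cube.
  y = -2: RHS = -149 is not a perfect cube.
  y = 3: RHS = 446 is not a perfect cube.
  y = -3: RHS = -472 is not a perfect cube.
Continuing the search up to |y| = 50 finds no solutions either.
No (x, y) in the scanned range satisfies the equation.

No integer solutions with |y| ≤ 50.


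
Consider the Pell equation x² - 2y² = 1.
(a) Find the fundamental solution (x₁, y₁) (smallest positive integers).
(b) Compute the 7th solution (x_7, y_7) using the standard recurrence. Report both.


Step 1: Find the fundamental solution (x₁, y₁) of x² - 2y² = 1.
  Expand √2 as a continued fraction. a₀ = ⌊√2⌋ = 1; iterate m_{k+1} = d_k·a_k − m_k, d_{k+1} = (2 − m_{k+1}²)/d_k, a_{k+1} = ⌊(a₀ + m_{k+1})/d_{k+1}⌋ (starting m₀ = 0, d₀ = 1), with convergents p_k = a_k·p_{k-1} + p_{k-2}, q_k = a_k·q_{k-1} + q_{k-2} (p₋₁ = 1, q₋₁ = 0):
  k = 0: a₀ = 1; p₀/q₀ = 1/1; p₀² − 2·q₀² = 1 − 2 = -1.
  k = 1: m = 1, d = 1, a = ⌊(1 + 1)/1⌋ = 2; p/q = (2·1 + 1)/(2·1 + 0) = 3/2; p² − 2·q² = 9 − 8 = 1.
  The first convergent with p² − 2·q² = 1 gives the fundamental solution (x₁, y₁) = (3, 2).
Step 2: Apply the recurrence (x_{n+1}, y_{n+1}) = (x₁x_n + 2y₁y_n, x₁y_n + y₁x_n) repeatedly.
  From (x_1, y_1) = (3, 2): x_2 = 3·3 + 2·2·2 = 17; y_2 = 3·2 + 2·3 = 12.
  From (x_2, y_2) = (17, 12): x_3 = 3·17 + 2·2·12 = 99; y_3 = 3·12 + 2·17 = 70.
  From (x_3, y_3) = (99, 70): x_4 = 3·99 + 2·2·70 = 577; y_4 = 3·70 + 2·99 = 408.
  From (x_4, y_4) = (577, 408): x_5 = 3·577 + 2·2·408 = 3363; y_5 = 3·408 + 2·577 = 2378.
  From (x_5, y_5) = (3363, 2378): x_6 = 3·3363 + 2·2·2378 = 19601; y_6 = 3·2378 + 2·3363 = 13860.
  From (x_6, y_6) = (19601, 13860): x_7 = 3·19601 + 2·2·13860 = 114243; y_7 = 3·13860 + 2·19601 = 80782.
Step 3: Verify x_7² - 2·y_7² = 13051463049 - 13051463048 = 1 (should be 1). ✓

(x_1, y_1) = (3, 2); (x_7, y_7) = (114243, 80782).


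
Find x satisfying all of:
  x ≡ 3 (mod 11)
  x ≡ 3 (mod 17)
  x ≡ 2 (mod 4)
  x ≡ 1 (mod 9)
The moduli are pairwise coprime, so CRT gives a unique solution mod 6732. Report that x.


Product of moduli M = 11 · 17 · 4 · 9 = 6732.
Merge one congruence at a time:
  Start: x ≡ 3 (mod 11).
  Combine with x ≡ 3 (mod 17); new modulus lcm = 187.
    Write x = 3 + 11·t and substitute into x ≡ 3 (mod 17): 11·t ≡ 3 − 3 = 0 (mod 17).
    The inverse of 11 mod 17 is 14 (since 11·14 = 154 = 9·17 + 1), so t ≡ 14·0 = 0 ≡ 0 (mod 17).
    Then x = 3 + 11·0 = 3, valid modulo lcm(11, 17) = 187: x ≡ 3 (mod 187).
  Combine with x ≡ 2 (mod 4); new modulus lcm = 748.
    Write x = 3 + 187·t and substitute into x ≡ 2 (mod 4): 187·t ≡ 2 − 3 = -1 (mod 4).
    Reduce coefficients mod 4: 3·t ≡ 3 (mod 4).
    The inverse of 3 mod 4 is 3 (since 3·3 = 9 = 2·4 + 1), so t ≡ 3·3 = 9 ≡ 1 (mod 4).
    Then x = 3 + 187·1 = 190, valid modulo lcm(187, 4) = 748: x ≡ 190 (mod 748).
  Combine with x ≡ 1 (mod 9); new modulus lcm = 6732.
    Write x = 190 + 748·t and substitute into x ≡ 1 (mod 9): 748·t ≡ 1 − 190 = -189 (mod 9).
    Reduce coefficients mod 9: 1·t ≡ 0 (mod 9).
    So t ≡ 0 (mod 9).
    Then x = 190 + 748·0 = 190, valid modulo lcm(748, 9) = 6732: x ≡ 190 (mod 6732).
Verify against each original: 190 mod 11 = 3, 190 mod 17 = 3, 190 mod 4 = 2, 190 mod 9 = 1.

x ≡ 190 (mod 6732).


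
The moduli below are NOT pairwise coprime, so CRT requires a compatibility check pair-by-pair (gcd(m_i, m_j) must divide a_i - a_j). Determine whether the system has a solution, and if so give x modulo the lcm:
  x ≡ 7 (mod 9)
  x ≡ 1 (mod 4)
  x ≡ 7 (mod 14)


Moduli 9, 4, 14 are not pairwise coprime, so CRT works modulo lcm(m_i) when all pairwise compatibility conditions hold.
Pairwise compatibility: gcd(m_i, m_j) must divide a_i - a_j for every pair.
Merge one congruence at a time:
  Start: x ≡ 7 (mod 9).
  Combine with x ≡ 1 (mod 4): gcd(9, 4) = 1; 1 - 7 = -6, which IS divisible by 1, so compatible.
    Write x = 7 + 9·t and substitute into x ≡ 1 (mod 4): 9·t ≡ 1 − 7 = -6 (mod 4).
    Reduce coefficients mod 4: 1·t ≡ 2 (mod 4).
    So t ≡ 2 (mod 4).
    Then x = 7 + 9·2 = 25, valid modulo lcm(9, 4) = 36: x ≡ 25 (mod 36).
  Combine with x ≡ 7 (mod 14): gcd(36, 14) = 2; 7 - 25 = -18, which IS divisible by 2, so compatible.
    Write x = 25 + 36·t and substitute into x ≡ 7 (mod 14): 36·t ≡ 7 − 25 = -18 (mod 14).
    Divide the congruence (and modulus) by g = 2: 18·t ≡ -9 (mod 7).
    Reduce coefficients mod 7: 4·t ≡ 5 (mod 7).
    The inverse of 4 mod 7 is 2 (since 4·2 = 8 = 1·7 + 1), so t ≡ 2·5 = 10 ≡ 3 (mod 7).
    Then x = 25 + 36·3 = 133, valid modulo lcm(36, 14) = 252: x ≡ 133 (mod 252).
Verify: 133 mod 9 = 7, 133 mod 4 = 1, 133 mod 14 = 7.

x ≡ 133 (mod 252).


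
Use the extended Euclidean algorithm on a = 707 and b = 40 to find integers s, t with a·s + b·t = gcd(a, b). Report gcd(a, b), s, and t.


Euclidean algorithm on (707, 40) — divide until remainder is 0:
  707 = 17 · 40 + 27
  40 = 1 · 27 + 13
  27 = 2 · 13 + 1
  13 = 13 · 1 + 0
gcd(707, 40) = 1.
Track Bezout coefficients alongside the remainders: start with r₀ = 707 = a·1 + b·0 (s = 1, t = 0) and r₁ = 40 = a·0 + b·1 (s = 0, t = 1); each new remainder r_{k+1} = r_{k-1} − q_k·r_k inherits s_{k+1} = s_{k-1} − q_k·s_k, t_{k+1} = t_{k-1} − q_k·t_k, so r_k = a·s_k + b·t_k at every step:
  q = 17: r = 27, s = 1 − 17·0 = 1, t = 0 − 17·1 = -17  (check: 707·1 + 40·(-17) = 27)
  q = 1: r = 13, s = 0 − 1·1 = -1, t = 1 − 1·(-17) = 18  (check: 707·(-1) + 40·18 = 13)
  q = 2: r = 1, s = 1 − 2·(-1) = 3, t = -17 − 2·18 = -53  (check: 707·3 + 40·(-53) = 1)
The row with r = 1 (the gcd) gives the Bezout coefficients s = 3, t = -53.
Result: 707 · (3) + 40 · (-53) = 1.

gcd(707, 40) = 1; s = 3, t = -53 (check: 707·3 + 40·(-53) = 1).
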